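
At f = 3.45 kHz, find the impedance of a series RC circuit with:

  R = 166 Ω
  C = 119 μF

Step 1 — Angular frequency: ω = 2π·f = 2π·3450 = 2.168e+04 rad/s.
Step 2 — Component impedances:
  R: Z = R = 166 Ω
  C: Z = 1/(jωC) = -j/(ω·C) = 0 - j0.3877 Ω
Step 3 — Series combination: Z_total = R + C = 166 - j0.3877 Ω = 166∠-0.1° Ω.

Z = 166 - j0.3877 Ω = 166∠-0.1° Ω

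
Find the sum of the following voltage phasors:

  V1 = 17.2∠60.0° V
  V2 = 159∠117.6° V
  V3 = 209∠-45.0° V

Step 1 — Convert each phasor to rectangular form:
  V1 = 17.2·(cos(60.0°) + j·sin(60.0°)) = 8.6 + j14.9 V
  V2 = 159·(cos(117.6°) + j·sin(117.6°)) = -73.66 + j140.9 V
  V3 = 209·(cos(-45.0°) + j·sin(-45.0°)) = 147.8 - j147.8 V
Step 2 — Sum components: V_total = 82.72 + j8.017 V.
Step 3 — Convert to polar: |V_total| = 83.11 V, ∠V_total = 5.5°.

V_total = 83.11∠5.5° V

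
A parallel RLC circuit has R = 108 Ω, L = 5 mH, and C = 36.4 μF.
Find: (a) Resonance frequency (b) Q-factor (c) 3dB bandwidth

Step 1 — Resonance: ω₀ = 1/√(LC) = 1/√(0.005·3.64e-05) = 2344 rad/s.
Step 2 — f₀ = ω₀/(2π) = 373.1 Hz.
Step 3 — Parallel Q: Q = R/(ω₀L) = 108/(2344·0.005) = 9.215.
Step 4 — Bandwidth: Δω = ω₀/Q = 254.4 rad/s; BW = Δω/(2π) = 40.49 Hz.

(a) f₀ = 373.1 Hz  (b) Q = 9.215  (c) BW = 40.49 Hz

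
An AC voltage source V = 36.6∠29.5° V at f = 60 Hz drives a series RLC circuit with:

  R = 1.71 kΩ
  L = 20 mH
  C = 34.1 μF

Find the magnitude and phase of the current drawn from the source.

Step 1 — Angular frequency: ω = 2π·f = 2π·60 = 377 rad/s.
Step 2 — Component impedances:
  R: Z = R = 1710 Ω
  L: Z = jωL = j·377·0.02 = 0 + j7.54 Ω
  C: Z = 1/(jωC) = -j/(ω·C) = 0 - j77.79 Ω
Step 3 — Series combination: Z_total = R + L + C = 1710 - j70.25 Ω = 1711∠-2.4° Ω.
Step 4 — Source phasor: V = 36.6∠29.5° V = 31.86 + j18.02 V.
Step 5 — Ohm's law: I = V / Z_total = (31.86 + j18.02) / (1710 - j70.25) = 0.01817 + j0.01129 A.
Step 6 — Convert to polar: |I| = 0.02139 A, ∠I = 31.9°.

I = 0.02139∠31.9° A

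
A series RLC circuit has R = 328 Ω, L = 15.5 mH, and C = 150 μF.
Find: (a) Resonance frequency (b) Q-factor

Step 1 — Resonance condition Im(Z)=0 gives ω₀ = 1/√(LC).
Step 2 — ω₀ = 1/√(0.0155·0.00015) = 655.8 rad/s.
Step 3 — f₀ = ω₀/(2π) = 104.4 Hz.
Step 4 — Series Q: Q = ω₀L/R = 655.8·0.0155/328 = 0.03099.

(a) f₀ = 104.4 Hz  (b) Q = 0.03099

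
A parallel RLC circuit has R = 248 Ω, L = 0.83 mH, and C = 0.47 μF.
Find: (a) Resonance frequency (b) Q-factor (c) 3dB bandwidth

Step 1 — Resonance: ω₀ = 1/√(LC) = 1/√(0.00083·4.7e-07) = 5.063e+04 rad/s.
Step 2 — f₀ = ω₀/(2π) = 8058 Hz.
Step 3 — Parallel Q: Q = R/(ω₀L) = 248/(5.063e+04·0.00083) = 5.901.
Step 4 — Bandwidth: Δω = ω₀/Q = 8579 rad/s; BW = Δω/(2π) = 1365 Hz.

(a) f₀ = 8058 Hz  (b) Q = 5.901  (c) BW = 1365 Hz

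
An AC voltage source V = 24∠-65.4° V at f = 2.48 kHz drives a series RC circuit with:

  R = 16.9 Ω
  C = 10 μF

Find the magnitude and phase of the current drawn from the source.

Step 1 — Angular frequency: ω = 2π·f = 2π·2480 = 1.558e+04 rad/s.
Step 2 — Component impedances:
  R: Z = R = 16.9 Ω
  C: Z = 1/(jωC) = -j/(ω·C) = 0 - j6.418 Ω
Step 3 — Series combination: Z_total = R + C = 16.9 - j6.418 Ω = 18.08∠-20.8° Ω.
Step 4 — Source phasor: V = 24∠-65.4° V = 9.991 - j21.82 V.
Step 5 — Ohm's law: I = V / Z_total = (9.991 - j21.82) / (16.9 - j6.418) = 0.9452 - j0.9323 A.
Step 6 — Convert to polar: |I| = 1.328 A, ∠I = -44.6°.

I = 1.328∠-44.6° A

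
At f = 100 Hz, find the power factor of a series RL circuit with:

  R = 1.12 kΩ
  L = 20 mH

Step 1 — Angular frequency: ω = 2π·f = 2π·100 = 628.3 rad/s.
Step 2 — Component impedances:
  R: Z = R = 1120 Ω
  L: Z = jωL = j·628.3·0.02 = 0 + j12.57 Ω
Step 3 — Series combination: Z_total = R + L = 1120 + j12.57 Ω = 1120∠0.6° Ω.
Step 4 — Power factor: PF = cos(φ) = Re(Z)/|Z| = 1120/1120.1 = 0.9999.
Step 5 — Type: Im(Z) = 12.57 ⇒ lagging (phase φ = 0.6°).

PF = 0.9999 (lagging, φ = 0.6°)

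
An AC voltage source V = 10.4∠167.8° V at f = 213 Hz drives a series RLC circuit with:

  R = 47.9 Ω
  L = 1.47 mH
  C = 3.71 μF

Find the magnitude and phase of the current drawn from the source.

Step 1 — Angular frequency: ω = 2π·f = 2π·213 = 1338 rad/s.
Step 2 — Component impedances:
  R: Z = R = 47.9 Ω
  L: Z = jωL = j·1338·0.00147 = 0 + j1.967 Ω
  C: Z = 1/(jωC) = -j/(ω·C) = 0 - j201.4 Ω
Step 3 — Series combination: Z_total = R + L + C = 47.9 - j199.4 Ω = 205.1∠-76.5° Ω.
Step 4 — Source phasor: V = 10.4∠167.8° V = -10.17 + j2.198 V.
Step 5 — Ohm's law: I = V / Z_total = (-10.17 + j2.198) / (47.9 - j199.4) = -0.02199 - j0.04569 A.
Step 6 — Convert to polar: |I| = 0.05071 A, ∠I = -115.7°.

I = 0.05071∠-115.7° A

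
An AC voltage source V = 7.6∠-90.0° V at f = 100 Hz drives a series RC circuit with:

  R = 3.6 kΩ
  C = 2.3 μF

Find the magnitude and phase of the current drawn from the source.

Step 1 — Angular frequency: ω = 2π·f = 2π·100 = 628.3 rad/s.
Step 2 — Component impedances:
  R: Z = R = 3600 Ω
  C: Z = 1/(jωC) = -j/(ω·C) = 0 - j692 Ω
Step 3 — Series combination: Z_total = R + C = 3600 - j692 Ω = 3666∠-10.9° Ω.
Step 4 — Source phasor: V = 7.6∠-90.0° V = 0 - j7.6 V.
Step 5 — Ohm's law: I = V / Z_total = (0 - j7.6) / (3600 - j692) = 0.0003913 - j0.002036 A.
Step 6 — Convert to polar: |I| = 0.002073 A, ∠I = -79.1°.

I = 0.002073∠-79.1° A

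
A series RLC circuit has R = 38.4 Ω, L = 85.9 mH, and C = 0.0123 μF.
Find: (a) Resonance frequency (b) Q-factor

Step 1 — Resonance condition Im(Z)=0 gives ω₀ = 1/√(LC).
Step 2 — ω₀ = 1/√(0.0859·1.23e-08) = 3.076e+04 rad/s.
Step 3 — f₀ = ω₀/(2π) = 4896 Hz.
Step 4 — Series Q: Q = ω₀L/R = 3.076e+04·0.0859/38.4 = 68.82.

(a) f₀ = 4896 Hz  (b) Q = 68.82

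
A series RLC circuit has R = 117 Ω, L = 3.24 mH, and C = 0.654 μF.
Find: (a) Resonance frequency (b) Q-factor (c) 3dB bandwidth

Step 1 — Resonance: ω₀ = 1/√(LC) = 1/√(0.00324·6.54e-07) = 2.172e+04 rad/s.
Step 2 — f₀ = ω₀/(2π) = 3457 Hz.
Step 3 — Series Q: Q = ω₀L/R = 2.172e+04·0.00324/117 = 0.6016.
Step 4 — Bandwidth: Δω = ω₀/Q = 3.611e+04 rad/s; BW = Δω/(2π) = 5747 Hz.

(a) f₀ = 3457 Hz  (b) Q = 0.6016  (c) BW = 5747 Hz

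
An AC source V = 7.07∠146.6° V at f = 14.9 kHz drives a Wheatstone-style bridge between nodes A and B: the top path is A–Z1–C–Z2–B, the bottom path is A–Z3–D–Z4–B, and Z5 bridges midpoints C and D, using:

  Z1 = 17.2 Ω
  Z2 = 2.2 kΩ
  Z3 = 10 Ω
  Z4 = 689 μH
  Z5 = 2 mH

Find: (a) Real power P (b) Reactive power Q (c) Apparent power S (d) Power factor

Step 1 — Angular frequency: ω = 2π·f = 2π·1.49e+04 = 9.362e+04 rad/s.
Step 2 — Component impedances:
  Z1: Z = R = 17.2 Ω
  Z2: Z = R = 2200 Ω
  Z3: Z = R = 10 Ω
  Z4: Z = jωL = j·9.362e+04·0.000689 = 0 + j64.5 Ω
  Z5: Z = jωL = j·9.362e+04·0.002 = 0 + j187.2 Ω
Step 3 — Bridge requires nodal analysis (the Z5 bridge couples midpoints C and D, so the two paths cannot be reduced to a simple series/parallel combination). Setting node B to ground and injecting 1 A at node A, the 3-node admittance system at A, C, D solves to V_A = Z_AB = 11.81 + j64.39 Ω = 65.46∠79.6° Ω.
Step 4 — Source phasor: V = 7.07∠146.6° V = -5.902 + j3.892 V.
Step 5 — Current: I = V / Z = 0.0422 + j0.09941 A = 0.108∠67.0° A.
Step 6 — Complex power: S = V·I* = 0.1378 + j0.751 VA.
Step 7 — Real power: P = Re(S) = 0.1378 W.
Step 8 — Reactive power: Q = Im(S) = 0.751 VAR.
Step 9 — Apparent power: |S| = 0.7636 VA.
Step 10 — Power factor: PF = P/|S| = 0.1805 (lagging).

(a) P = 0.1378 W  (b) Q = 0.751 VAR  (c) S = 0.7636 VA  (d) PF = 0.1805 (lagging)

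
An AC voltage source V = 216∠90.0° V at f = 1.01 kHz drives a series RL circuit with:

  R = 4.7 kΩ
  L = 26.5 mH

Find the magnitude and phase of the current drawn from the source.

Step 1 — Angular frequency: ω = 2π·f = 2π·1010 = 6346 rad/s.
Step 2 — Component impedances:
  R: Z = R = 4700 Ω
  L: Z = jωL = j·6346·0.0265 = 0 + j168.2 Ω
Step 3 — Series combination: Z_total = R + L = 4700 + j168.2 Ω = 4703∠2.0° Ω.
Step 4 — Source phasor: V = 216∠90.0° V = 0 + j216 V.
Step 5 — Ohm's law: I = V / Z_total = (0 + j216) / (4700 + j168.2) = 0.001642 + j0.0459 A.
Step 6 — Convert to polar: |I| = 0.04593 A, ∠I = 88.0°.

I = 0.04593∠88.0° A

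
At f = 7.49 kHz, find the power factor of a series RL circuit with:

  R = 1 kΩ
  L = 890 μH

Step 1 — Angular frequency: ω = 2π·f = 2π·7490 = 4.706e+04 rad/s.
Step 2 — Component impedances:
  R: Z = R = 1000 Ω
  L: Z = jωL = j·4.706e+04·0.00089 = 0 + j41.88 Ω
Step 3 — Series combination: Z_total = R + L = 1000 + j41.88 Ω = 1001∠2.4° Ω.
Step 4 — Power factor: PF = cos(φ) = Re(Z)/|Z| = 1000/1000.9 = 0.9991.
Step 5 — Type: Im(Z) = 41.88 ⇒ lagging (phase φ = 2.4°).

PF = 0.9991 (lagging, φ = 2.4°)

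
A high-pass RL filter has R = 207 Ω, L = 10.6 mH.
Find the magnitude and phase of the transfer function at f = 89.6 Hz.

Step 1 — Angular frequency: ω = 2π·89.6 = 563 rad/s.
Step 2 — Transfer function: H(jω) = jωL/(R + jωL).
Step 3 — Numerator jωL = j·5.968; denominator R + jωL = 207 + j5.968.
Step 4 — H = 0.0008304 + j0.0288.
Step 5 — Magnitude: |H| = 0.02882 (-30.8 dB); phase: φ = 88.3°.

|H| = 0.02882 (-30.8 dB), φ = 88.3°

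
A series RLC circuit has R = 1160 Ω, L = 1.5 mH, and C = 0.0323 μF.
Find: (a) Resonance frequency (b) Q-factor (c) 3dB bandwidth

Step 1 — Resonance: ω₀ = 1/√(LC) = 1/√(0.0015·3.23e-08) = 1.437e+05 rad/s.
Step 2 — f₀ = ω₀/(2π) = 2.287e+04 Hz.
Step 3 — Series Q: Q = ω₀L/R = 1.437e+05·0.0015/1160 = 0.1858.
Step 4 — Bandwidth: Δω = ω₀/Q = 7.733e+05 rad/s; BW = Δω/(2π) = 1.231e+05 Hz.

(a) f₀ = 2.287e+04 Hz  (b) Q = 0.1858  (c) BW = 1.231e+05 Hz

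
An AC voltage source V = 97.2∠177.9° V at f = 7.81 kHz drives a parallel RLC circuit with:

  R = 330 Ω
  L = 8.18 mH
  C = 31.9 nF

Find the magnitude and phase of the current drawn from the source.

Step 1 — Angular frequency: ω = 2π·f = 2π·7810 = 4.907e+04 rad/s.
Step 2 — Component impedances:
  R: Z = R = 330 Ω
  L: Z = jωL = j·4.907e+04·0.00818 = 0 + j401.4 Ω
  C: Z = 1/(jωC) = -j/(ω·C) = 0 - j638.8 Ω
Step 3 — Parallel combination: 1/Z_total = 1/R + 1/L + 1/C; Z_total = 301.8 + j92.22 Ω = 315.6∠17.0° Ω.
Step 4 — Source phasor: V = 97.2∠177.9° V = -97.13 + j3.562 V.
Step 5 — Ohm's law: I = V / Z_total = (-97.13 + j3.562) / (301.8 + j92.22) = -0.291 + j0.1007 A.
Step 6 — Convert to polar: |I| = 0.308 A, ∠I = 160.9°.

I = 0.308∠160.9° A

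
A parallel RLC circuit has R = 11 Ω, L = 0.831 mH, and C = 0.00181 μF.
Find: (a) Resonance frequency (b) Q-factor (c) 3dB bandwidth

Step 1 — Resonance: ω₀ = 1/√(LC) = 1/√(0.000831·1.81e-09) = 8.154e+05 rad/s.
Step 2 — f₀ = ω₀/(2π) = 1.298e+05 Hz.
Step 3 — Parallel Q: Q = R/(ω₀L) = 11/(8.154e+05·0.000831) = 0.01623.
Step 4 — Bandwidth: Δω = ω₀/Q = 5.023e+07 rad/s; BW = Δω/(2π) = 7.994e+06 Hz.

(a) f₀ = 1.298e+05 Hz  (b) Q = 0.01623  (c) BW = 7.994e+06 Hz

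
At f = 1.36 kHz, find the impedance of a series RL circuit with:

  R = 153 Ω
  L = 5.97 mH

Step 1 — Angular frequency: ω = 2π·f = 2π·1360 = 8545 rad/s.
Step 2 — Component impedances:
  R: Z = R = 153 Ω
  L: Z = jωL = j·8545·0.00597 = 0 + j51.01 Ω
Step 3 — Series combination: Z_total = R + L = 153 + j51.01 Ω = 161.3∠18.4° Ω.

Z = 153 + j51.01 Ω = 161.3∠18.4° Ω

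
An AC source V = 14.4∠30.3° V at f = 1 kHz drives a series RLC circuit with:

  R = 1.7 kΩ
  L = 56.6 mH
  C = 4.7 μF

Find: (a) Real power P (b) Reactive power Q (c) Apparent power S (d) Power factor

Step 1 — Angular frequency: ω = 2π·f = 2π·1000 = 6283 rad/s.
Step 2 — Component impedances:
  R: Z = R = 1700 Ω
  L: Z = jωL = j·6283·0.0566 = 0 + j355.6 Ω
  C: Z = 1/(jωC) = -j/(ω·C) = 0 - j33.86 Ω
Step 3 — Series combination: Z_total = R + L + C = 1700 + j321.8 Ω = 1730∠10.7° Ω.
Step 4 — Source phasor: V = 14.4∠30.3° V = 12.43 + j7.265 V.
Step 5 — Current: I = V / Z = 0.007841 + j0.002789 A = 0.008323∠19.6° A.
Step 6 — Complex power: S = V·I* = 0.1178 + j0.02229 VA.
Step 7 — Real power: P = Re(S) = 0.1178 W.
Step 8 — Reactive power: Q = Im(S) = 0.02229 VAR.
Step 9 — Apparent power: |S| = 0.1198 VA.
Step 10 — Power factor: PF = P/|S| = 0.9826 (lagging).

(a) P = 0.1178 W  (b) Q = 0.02229 VAR  (c) S = 0.1198 VA  (d) PF = 0.9826 (lagging)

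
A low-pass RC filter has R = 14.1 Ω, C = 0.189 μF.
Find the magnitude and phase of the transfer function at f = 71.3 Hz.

Step 1 — Angular frequency: ω = 2π·71.3 = 448 rad/s.
Step 2 — Transfer function: H(jω) = 1/(1 + jωRC).
Step 3 — Denominator: 1 + jωRC = 1 + j·448·14.1·1.89e-07 = 1 + j0.001194.
Step 4 — H = 1 - j0.001194.
Step 5 — Magnitude: |H| = 1 (-0.0 dB); phase: φ = -0.1°.

|H| = 1 (-0.0 dB), φ = -0.1°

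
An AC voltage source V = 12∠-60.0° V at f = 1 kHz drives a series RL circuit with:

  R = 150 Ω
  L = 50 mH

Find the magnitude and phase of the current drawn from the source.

Step 1 — Angular frequency: ω = 2π·f = 2π·1000 = 6283 rad/s.
Step 2 — Component impedances:
  R: Z = R = 150 Ω
  L: Z = jωL = j·6283·0.05 = 0 + j314.2 Ω
Step 3 — Series combination: Z_total = R + L = 150 + j314.2 Ω = 348.1∠64.5° Ω.
Step 4 — Source phasor: V = 12∠-60.0° V = 6 - j10.39 V.
Step 5 — Ohm's law: I = V / Z_total = (6 - j10.39) / (150 + j314.2) = -0.01951 - j0.02842 A.
Step 6 — Convert to polar: |I| = 0.03447 A, ∠I = -124.5°.

I = 0.03447∠-124.5° A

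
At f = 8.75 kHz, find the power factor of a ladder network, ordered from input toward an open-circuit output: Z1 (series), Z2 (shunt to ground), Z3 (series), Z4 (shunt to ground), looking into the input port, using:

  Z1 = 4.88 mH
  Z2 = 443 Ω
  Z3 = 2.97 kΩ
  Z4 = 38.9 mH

Step 1 — Angular frequency: ω = 2π·f = 2π·8750 = 5.498e+04 rad/s.
Step 2 — Component impedances:
  Z1: Z = jωL = j·5.498e+04·0.00488 = 0 + j268.3 Ω
  Z2: Z = R = 443 Ω
  Z3: Z = R = 2970 Ω
  Z4: Z = jωL = j·5.498e+04·0.0389 = 0 + j2139 Ω
Step 3 — Ladder network (open output): work backward from the far end, alternating series and parallel combinations. Z_in = 401.7 + j294.2 Ω = 497.9∠36.2° Ω.
Step 4 — Power factor: PF = cos(φ) = Re(Z)/|Z| = 401.7/497.9 = 0.8068.
Step 5 — Type: Im(Z) = 294.2 ⇒ lagging (phase φ = 36.2°).

PF = 0.8068 (lagging, φ = 36.2°)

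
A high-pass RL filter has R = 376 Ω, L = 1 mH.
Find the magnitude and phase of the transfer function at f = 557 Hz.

Step 1 — Angular frequency: ω = 2π·557 = 3500 rad/s.
Step 2 — Transfer function: H(jω) = jωL/(R + jωL).
Step 3 — Numerator jωL = j·3.5; denominator R + jωL = 376 + j3.5.
Step 4 — H = 8.663e-05 + j0.009307.
Step 5 — Magnitude: |H| = 0.009307 (-40.6 dB); phase: φ = 89.5°.

|H| = 0.009307 (-40.6 dB), φ = 89.5°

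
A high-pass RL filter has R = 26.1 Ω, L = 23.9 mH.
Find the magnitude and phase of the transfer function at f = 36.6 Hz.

Step 1 — Angular frequency: ω = 2π·36.6 = 230 rad/s.
Step 2 — Transfer function: H(jω) = jωL/(R + jωL).
Step 3 — Numerator jωL = j·5.496; denominator R + jωL = 26.1 + j5.496.
Step 4 — H = 0.04246 + j0.2016.
Step 5 — Magnitude: |H| = 0.2061 (-13.7 dB); phase: φ = 78.1°.

|H| = 0.2061 (-13.7 dB), φ = 78.1°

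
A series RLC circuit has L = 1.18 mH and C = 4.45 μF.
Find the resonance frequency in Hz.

Step 1 — Resonance condition Im(Z)=0 gives ω₀ = 1/√(LC).
Step 2 — ω₀ = 1/√(0.00118·4.45e-06) = 1.38e+04 rad/s.
Step 3 — f₀ = ω₀/(2π) = 2196 Hz.

f₀ = 2196 Hz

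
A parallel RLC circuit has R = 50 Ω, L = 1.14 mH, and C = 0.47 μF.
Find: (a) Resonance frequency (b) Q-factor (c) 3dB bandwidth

Step 1 — Resonance: ω₀ = 1/√(LC) = 1/√(0.00114·4.7e-07) = 4.32e+04 rad/s.
Step 2 — f₀ = ω₀/(2π) = 6876 Hz.
Step 3 — Parallel Q: Q = R/(ω₀L) = 50/(4.32e+04·0.00114) = 1.015.
Step 4 — Bandwidth: Δω = ω₀/Q = 4.255e+04 rad/s; BW = Δω/(2π) = 6773 Hz.

(a) f₀ = 6876 Hz  (b) Q = 1.015  (c) BW = 6773 Hz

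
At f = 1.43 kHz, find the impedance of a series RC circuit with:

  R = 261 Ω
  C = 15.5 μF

Step 1 — Angular frequency: ω = 2π·f = 2π·1430 = 8985 rad/s.
Step 2 — Component impedances:
  R: Z = R = 261 Ω
  C: Z = 1/(jωC) = -j/(ω·C) = 0 - j7.18 Ω
Step 3 — Series combination: Z_total = R + C = 261 - j7.18 Ω = 261.1∠-1.6° Ω.

Z = 261 - j7.18 Ω = 261.1∠-1.6° Ω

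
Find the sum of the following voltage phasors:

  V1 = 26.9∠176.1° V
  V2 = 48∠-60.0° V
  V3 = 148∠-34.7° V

Step 1 — Convert each phasor to rectangular form:
  V1 = 26.9·(cos(176.1°) + j·sin(176.1°)) = -26.84 + j1.83 V
  V2 = 48·(cos(-60.0°) + j·sin(-60.0°)) = 24 - j41.57 V
  V3 = 148·(cos(-34.7°) + j·sin(-34.7°)) = 121.7 - j84.25 V
Step 2 — Sum components: V_total = 118.8 - j124 V.
Step 3 — Convert to polar: |V_total| = 171.7 V, ∠V_total = -46.2°.

V_total = 171.7∠-46.2° V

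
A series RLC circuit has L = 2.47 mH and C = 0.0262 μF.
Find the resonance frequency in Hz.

Step 1 — Resonance condition Im(Z)=0 gives ω₀ = 1/√(LC).
Step 2 — ω₀ = 1/√(0.00247·2.62e-08) = 1.243e+05 rad/s.
Step 3 — f₀ = ω₀/(2π) = 1.978e+04 Hz.

f₀ = 1.978e+04 Hz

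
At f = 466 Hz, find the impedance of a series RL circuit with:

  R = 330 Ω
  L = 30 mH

Step 1 — Angular frequency: ω = 2π·f = 2π·466 = 2928 rad/s.
Step 2 — Component impedances:
  R: Z = R = 330 Ω
  L: Z = jωL = j·2928·0.03 = 0 + j87.84 Ω
Step 3 — Series combination: Z_total = R + L = 330 + j87.84 Ω = 341.5∠14.9° Ω.

Z = 330 + j87.84 Ω = 341.5∠14.9° Ω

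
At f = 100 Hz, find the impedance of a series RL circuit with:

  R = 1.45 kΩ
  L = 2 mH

Step 1 — Angular frequency: ω = 2π·f = 2π·100 = 628.3 rad/s.
Step 2 — Component impedances:
  R: Z = R = 1450 Ω
  L: Z = jωL = j·628.3·0.002 = 0 + j1.257 Ω
Step 3 — Series combination: Z_total = R + L = 1450 + j1.257 Ω = 1450∠0.0° Ω.

Z = 1450 + j1.257 Ω = 1450∠0.0° Ω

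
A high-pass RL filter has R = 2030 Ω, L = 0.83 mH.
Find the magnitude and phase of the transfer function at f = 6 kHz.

Step 1 — Angular frequency: ω = 2π·6000 = 3.77e+04 rad/s.
Step 2 — Transfer function: H(jω) = jωL/(R + jωL).
Step 3 — Numerator jωL = j·31.29; denominator R + jωL = 2030 + j31.29.
Step 4 — H = 0.0002375 + j0.01541.
Step 5 — Magnitude: |H| = 0.01541 (-36.2 dB); phase: φ = 89.1°.

|H| = 0.01541 (-36.2 dB), φ = 89.1°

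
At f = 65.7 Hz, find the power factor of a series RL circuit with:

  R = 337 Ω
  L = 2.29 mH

Step 1 — Angular frequency: ω = 2π·f = 2π·65.7 = 412.8 rad/s.
Step 2 — Component impedances:
  R: Z = R = 337 Ω
  L: Z = jωL = j·412.8·0.00229 = 0 + j0.9453 Ω
Step 3 — Series combination: Z_total = R + L = 337 + j0.9453 Ω = 337∠0.2° Ω.
Step 4 — Power factor: PF = cos(φ) = Re(Z)/|Z| = 337/337 = 1.
Step 5 — Type: Im(Z) = 0.9453 ⇒ lagging (phase φ = 0.2°).

PF = 1 (lagging, φ = 0.2°)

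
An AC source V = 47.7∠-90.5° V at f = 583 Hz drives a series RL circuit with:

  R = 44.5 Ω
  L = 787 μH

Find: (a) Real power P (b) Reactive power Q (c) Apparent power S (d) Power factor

Step 1 — Angular frequency: ω = 2π·f = 2π·583 = 3663 rad/s.
Step 2 — Component impedances:
  R: Z = R = 44.5 Ω
  L: Z = jωL = j·3663·0.000787 = 0 + j2.883 Ω
Step 3 — Series combination: Z_total = R + L = 44.5 + j2.883 Ω = 44.59∠3.7° Ω.
Step 4 — Source phasor: V = 47.7∠-90.5° V = -0.4163 - j47.7 V.
Step 5 — Current: I = V / Z = -0.07846 - j1.067 A = 1.07∠-94.2° A.
Step 6 — Complex power: S = V·I* = 50.92 + j3.299 VA.
Step 7 — Real power: P = Re(S) = 50.92 W.
Step 8 — Reactive power: Q = Im(S) = 3.299 VAR.
Step 9 — Apparent power: |S| = 51.02 VA.
Step 10 — Power factor: PF = P/|S| = 0.9979 (lagging).

(a) P = 50.92 W  (b) Q = 3.299 VAR  (c) S = 51.02 VA  (d) PF = 0.9979 (lagging)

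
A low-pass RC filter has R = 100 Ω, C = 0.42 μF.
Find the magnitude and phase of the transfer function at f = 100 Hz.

Step 1 — Angular frequency: ω = 2π·100 = 628.3 rad/s.
Step 2 — Transfer function: H(jω) = 1/(1 + jωRC).
Step 3 — Denominator: 1 + jωRC = 1 + j·628.3·100·4.2e-07 = 1 + j0.02639.
Step 4 — H = 0.9993 - j0.02637.
Step 5 — Magnitude: |H| = 0.9997 (-0.0 dB); phase: φ = -1.5°.

|H| = 0.9997 (-0.0 dB), φ = -1.5°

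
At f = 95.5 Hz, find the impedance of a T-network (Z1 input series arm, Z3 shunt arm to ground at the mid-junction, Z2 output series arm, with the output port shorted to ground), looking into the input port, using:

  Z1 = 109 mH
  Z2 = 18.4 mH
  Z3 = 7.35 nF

Step 1 — Angular frequency: ω = 2π·f = 2π·95.5 = 600 rad/s.
Step 2 — Component impedances:
  Z1: Z = jωL = j·600·0.109 = 0 + j65.4 Ω
  Z2: Z = jωL = j·600·0.0184 = 0 + j11.04 Ω
  Z3: Z = 1/(jωC) = -j/(ω·C) = 0 - j2.267e+05 Ω
Step 3 — With the output port shorted to ground, the output series arm Z2 runs from the junction to ground; the shunt arm Z3 also runs from the junction to ground. They appear in parallel: Z3 || Z2 = 0 + j11.04 Ω.
Step 4 — Series with input arm Z1: Z_in = Z1 + (Z3 || Z2) = 0 + j76.45 Ω = 76.45∠90.0° Ω.

Z = 0 + j76.45 Ω = 76.45∠90.0° Ω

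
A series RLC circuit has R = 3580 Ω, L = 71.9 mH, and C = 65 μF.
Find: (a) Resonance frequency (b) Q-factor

Step 1 — Resonance condition Im(Z)=0 gives ω₀ = 1/√(LC).
Step 2 — ω₀ = 1/√(0.0719·6.5e-05) = 462.6 rad/s.
Step 3 — f₀ = ω₀/(2π) = 73.62 Hz.
Step 4 — Series Q: Q = ω₀L/R = 462.6·0.0719/3580 = 0.00929.

(a) f₀ = 73.62 Hz  (b) Q = 0.00929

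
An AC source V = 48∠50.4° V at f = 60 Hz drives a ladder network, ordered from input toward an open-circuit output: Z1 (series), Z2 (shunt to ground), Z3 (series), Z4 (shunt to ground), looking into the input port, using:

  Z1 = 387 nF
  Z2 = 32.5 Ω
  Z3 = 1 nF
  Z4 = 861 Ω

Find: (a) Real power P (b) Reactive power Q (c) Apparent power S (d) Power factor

Step 1 — Angular frequency: ω = 2π·f = 2π·60 = 377 rad/s.
Step 2 — Component impedances:
  Z1: Z = 1/(jωC) = -j/(ω·C) = 0 - j6854 Ω
  Z2: Z = R = 32.5 Ω
  Z3: Z = 1/(jωC) = -j/(ω·C) = 0 - j2.653e+06 Ω
  Z4: Z = R = 861 Ω
Step 3 — Ladder network (open output): work backward from the far end, alternating series and parallel combinations. Z_in = 32.5 - j6854 Ω = 6854∠-89.7° Ω.
Step 4 — Source phasor: V = 48∠50.4° V = 30.6 + j36.98 V.
Step 5 — Current: I = V / Z = -0.005375 + j0.004489 A = 0.007003∠140.1° A.
Step 6 — Complex power: S = V·I* = 0.001594 - j0.3361 VA.
Step 7 — Real power: P = Re(S) = 0.001594 W.
Step 8 — Reactive power: Q = Im(S) = -0.3361 VAR.
Step 9 — Apparent power: |S| = 0.3361 VA.
Step 10 — Power factor: PF = P/|S| = 0.004742 (leading).

(a) P = 0.001594 W  (b) Q = -0.3361 VAR  (c) S = 0.3361 VA  (d) PF = 0.004742 (leading)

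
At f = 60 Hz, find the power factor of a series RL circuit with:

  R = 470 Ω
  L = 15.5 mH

Step 1 — Angular frequency: ω = 2π·f = 2π·60 = 377 rad/s.
Step 2 — Component impedances:
  R: Z = R = 470 Ω
  L: Z = jωL = j·377·0.0155 = 0 + j5.843 Ω
Step 3 — Series combination: Z_total = R + L = 470 + j5.843 Ω = 470∠0.7° Ω.
Step 4 — Power factor: PF = cos(φ) = Re(Z)/|Z| = 470/470.04 = 0.9999.
Step 5 — Type: Im(Z) = 5.843 ⇒ lagging (phase φ = 0.7°).

PF = 0.9999 (lagging, φ = 0.7°)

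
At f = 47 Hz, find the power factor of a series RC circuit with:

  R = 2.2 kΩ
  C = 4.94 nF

Step 1 — Angular frequency: ω = 2π·f = 2π·47 = 295.3 rad/s.
Step 2 — Component impedances:
  R: Z = R = 2200 Ω
  C: Z = 1/(jωC) = -j/(ω·C) = 0 - j6.855e+05 Ω
Step 3 — Series combination: Z_total = R + C = 2200 - j6.855e+05 Ω = 6.855e+05∠-89.8° Ω.
Step 4 — Power factor: PF = cos(φ) = Re(Z)/|Z| = 2200/6.855e+05 = 0.003209.
Step 5 — Type: Im(Z) = -6.855e+05 ⇒ leading (phase φ = -89.8°).

PF = 0.003209 (leading, φ = -89.8°)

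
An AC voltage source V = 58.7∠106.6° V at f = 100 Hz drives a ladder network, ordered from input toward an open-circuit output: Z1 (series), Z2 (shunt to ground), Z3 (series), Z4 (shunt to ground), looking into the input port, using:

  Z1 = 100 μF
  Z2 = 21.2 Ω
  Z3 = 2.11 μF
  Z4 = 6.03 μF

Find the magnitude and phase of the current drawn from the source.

Step 1 — Angular frequency: ω = 2π·f = 2π·100 = 628.3 rad/s.
Step 2 — Component impedances:
  Z1: Z = 1/(jωC) = -j/(ω·C) = 0 - j15.92 Ω
  Z2: Z = R = 21.2 Ω
  Z3: Z = 1/(jωC) = -j/(ω·C) = 0 - j754.3 Ω
  Z4: Z = 1/(jωC) = -j/(ω·C) = 0 - j263.9 Ω
Step 3 — Ladder network (open output): work backward from the far end, alternating series and parallel combinations. Z_in = 21.19 - j16.36 Ω = 26.77∠-37.7° Ω.
Step 4 — Source phasor: V = 58.7∠106.6° V = -16.77 + j56.25 V.
Step 5 — Ohm's law: I = V / Z_total = (-16.77 + j56.25) / (21.19 - j16.36) = -1.78 + j1.281 A.
Step 6 — Convert to polar: |I| = 2.193 A, ∠I = 144.3°.

I = 2.193∠144.3° A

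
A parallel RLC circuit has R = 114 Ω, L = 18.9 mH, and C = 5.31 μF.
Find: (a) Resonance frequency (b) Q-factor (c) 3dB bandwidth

Step 1 — Resonance: ω₀ = 1/√(LC) = 1/√(0.0189·5.31e-06) = 3157 rad/s.
Step 2 — f₀ = ω₀/(2π) = 502.4 Hz.
Step 3 — Parallel Q: Q = R/(ω₀L) = 114/(3157·0.0189) = 1.911.
Step 4 — Bandwidth: Δω = ω₀/Q = 1652 rad/s; BW = Δω/(2π) = 262.9 Hz.

(a) f₀ = 502.4 Hz  (b) Q = 1.911  (c) BW = 262.9 Hz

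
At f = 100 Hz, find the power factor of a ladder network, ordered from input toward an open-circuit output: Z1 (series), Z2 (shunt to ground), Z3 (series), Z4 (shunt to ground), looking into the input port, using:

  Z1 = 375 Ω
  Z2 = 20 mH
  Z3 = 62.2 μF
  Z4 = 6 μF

Step 1 — Angular frequency: ω = 2π·f = 2π·100 = 628.3 rad/s.
Step 2 — Component impedances:
  Z1: Z = R = 375 Ω
  Z2: Z = jωL = j·628.3·0.02 = 0 + j12.57 Ω
  Z3: Z = 1/(jωC) = -j/(ω·C) = 0 - j25.59 Ω
  Z4: Z = 1/(jωC) = -j/(ω·C) = 0 - j265.3 Ω
Step 3 — Ladder network (open output): work backward from the far end, alternating series and parallel combinations. Z_in = 375 + j13.13 Ω = 375.2∠2.0° Ω.
Step 4 — Power factor: PF = cos(φ) = Re(Z)/|Z| = 375/375.23 = 0.9994.
Step 5 — Type: Im(Z) = 13.13 ⇒ lagging (phase φ = 2.0°).

PF = 0.9994 (lagging, φ = 2.0°)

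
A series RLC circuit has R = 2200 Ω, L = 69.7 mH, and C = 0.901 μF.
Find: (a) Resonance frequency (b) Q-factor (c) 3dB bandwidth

Step 1 — Resonance: ω₀ = 1/√(LC) = 1/√(0.0697·9.01e-07) = 3990 rad/s.
Step 2 — f₀ = ω₀/(2π) = 635.1 Hz.
Step 3 — Series Q: Q = ω₀L/R = 3990·0.0697/2200 = 0.1264.
Step 4 — Bandwidth: Δω = ω₀/Q = 3.156e+04 rad/s; BW = Δω/(2π) = 5024 Hz.

(a) f₀ = 635.1 Hz  (b) Q = 0.1264  (c) BW = 5024 Hz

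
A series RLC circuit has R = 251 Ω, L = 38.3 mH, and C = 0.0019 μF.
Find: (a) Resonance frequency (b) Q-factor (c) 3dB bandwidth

Step 1 — Resonance condition Im(Z)=0 gives ω₀ = 1/√(LC).
Step 2 — ω₀ = 1/√(0.0383·1.9e-09) = 1.172e+05 rad/s.
Step 3 — f₀ = ω₀/(2π) = 1.866e+04 Hz.
Step 4 — Series Q: Q = ω₀L/R = 1.172e+05·0.0383/251 = 17.89.
Step 5 — 3dB bandwidth: Δω = ω₀/Q = 6554 rad/s; BW = Δω/(2π) = 1043 Hz.

(a) f₀ = 1.866e+04 Hz  (b) Q = 17.89  (c) BW = 1043 Hz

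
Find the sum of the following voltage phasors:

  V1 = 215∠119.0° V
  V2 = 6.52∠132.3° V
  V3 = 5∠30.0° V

Step 1 — Convert each phasor to rectangular form:
  V1 = 215·(cos(119.0°) + j·sin(119.0°)) = -104.2 + j188 V
  V2 = 6.52·(cos(132.3°) + j·sin(132.3°)) = -4.388 + j4.822 V
  V3 = 5·(cos(30.0°) + j·sin(30.0°)) = 4.33 + j2.5 V
Step 2 — Sum components: V_total = -104.3 + j195.4 V.
Step 3 — Convert to polar: |V_total| = 221.5 V, ∠V_total = 118.1°.

V_total = 221.5∠118.1° V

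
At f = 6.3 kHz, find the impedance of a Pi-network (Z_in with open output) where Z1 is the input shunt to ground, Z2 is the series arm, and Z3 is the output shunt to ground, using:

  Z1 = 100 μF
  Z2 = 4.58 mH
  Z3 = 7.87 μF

Step 1 — Angular frequency: ω = 2π·f = 2π·6300 = 3.958e+04 rad/s.
Step 2 — Component impedances:
  Z1: Z = 1/(jωC) = -j/(ω·C) = 0 - j0.2526 Ω
  Z2: Z = jωL = j·3.958e+04·0.00458 = 0 + j181.3 Ω
  Z3: Z = 1/(jωC) = -j/(ω·C) = 0 - j3.21 Ω
Step 3 — With open output, the series arm Z2 and the output shunt Z3 appear in series to ground: Z2 + Z3 = 0 + j178.1 Ω.
Step 4 — Parallel with input shunt Z1: Z_in = Z1 || (Z2 + Z3) = 0 - j0.253 Ω = 0.253∠-90.0° Ω.

Z = 0 - j0.253 Ω = 0.253∠-90.0° Ω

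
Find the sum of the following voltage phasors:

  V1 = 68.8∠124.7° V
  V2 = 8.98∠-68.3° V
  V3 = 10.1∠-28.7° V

Step 1 — Convert each phasor to rectangular form:
  V1 = 68.8·(cos(124.7°) + j·sin(124.7°)) = -39.17 + j56.56 V
  V2 = 8.98·(cos(-68.3°) + j·sin(-68.3°)) = 3.32 - j8.344 V
  V3 = 10.1·(cos(-28.7°) + j·sin(-28.7°)) = 8.859 - j4.85 V
Step 2 — Sum components: V_total = -26.99 + j43.37 V.
Step 3 — Convert to polar: |V_total| = 51.08 V, ∠V_total = 121.9°.

V_total = 51.08∠121.9° V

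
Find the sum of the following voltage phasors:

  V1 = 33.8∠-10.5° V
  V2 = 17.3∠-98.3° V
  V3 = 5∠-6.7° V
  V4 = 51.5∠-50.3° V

Step 1 — Convert each phasor to rectangular form:
  V1 = 33.8·(cos(-10.5°) + j·sin(-10.5°)) = 33.23 - j6.16 V
  V2 = 17.3·(cos(-98.3°) + j·sin(-98.3°)) = -2.497 - j17.12 V
  V3 = 5·(cos(-6.7°) + j·sin(-6.7°)) = 4.966 - j0.5834 V
  V4 = 51.5·(cos(-50.3°) + j·sin(-50.3°)) = 32.9 - j39.62 V
Step 2 — Sum components: V_total = 68.6 - j63.49 V.
Step 3 — Convert to polar: |V_total| = 93.47 V, ∠V_total = -42.8°.

V_total = 93.47∠-42.8° V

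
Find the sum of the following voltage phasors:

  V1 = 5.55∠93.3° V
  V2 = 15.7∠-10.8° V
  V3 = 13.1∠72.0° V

Step 1 — Convert each phasor to rectangular form:
  V1 = 5.55·(cos(93.3°) + j·sin(93.3°)) = -0.3195 + j5.541 V
  V2 = 15.7·(cos(-10.8°) + j·sin(-10.8°)) = 15.42 - j2.942 V
  V3 = 13.1·(cos(72.0°) + j·sin(72.0°)) = 4.048 + j12.46 V
Step 2 — Sum components: V_total = 19.15 + j15.06 V.
Step 3 — Convert to polar: |V_total| = 24.36 V, ∠V_total = 38.2°.

V_total = 24.36∠38.2° V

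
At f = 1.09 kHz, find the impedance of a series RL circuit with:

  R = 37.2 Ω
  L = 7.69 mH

Step 1 — Angular frequency: ω = 2π·f = 2π·1090 = 6849 rad/s.
Step 2 — Component impedances:
  R: Z = R = 37.2 Ω
  L: Z = jωL = j·6849·0.00769 = 0 + j52.67 Ω
Step 3 — Series combination: Z_total = R + L = 37.2 + j52.67 Ω = 64.48∠54.8° Ω.

Z = 37.2 + j52.67 Ω = 64.48∠54.8° Ω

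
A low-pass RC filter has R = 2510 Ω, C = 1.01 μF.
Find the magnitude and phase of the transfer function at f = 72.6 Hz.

Step 1 — Angular frequency: ω = 2π·72.6 = 456.2 rad/s.
Step 2 — Transfer function: H(jω) = 1/(1 + jωRC).
Step 3 — Denominator: 1 + jωRC = 1 + j·456.2·2510·1.01e-06 = 1 + j1.156.
Step 4 — H = 0.4278 - j0.4948.
Step 5 — Magnitude: |H| = 0.6541 (-3.7 dB); phase: φ = -49.1°.

|H| = 0.6541 (-3.7 dB), φ = -49.1°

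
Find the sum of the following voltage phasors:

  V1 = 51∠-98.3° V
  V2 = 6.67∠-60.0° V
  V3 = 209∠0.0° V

Step 1 — Convert each phasor to rectangular form:
  V1 = 51·(cos(-98.3°) + j·sin(-98.3°)) = -7.362 - j50.47 V
  V2 = 6.67·(cos(-60.0°) + j·sin(-60.0°)) = 3.335 - j5.776 V
  V3 = 209·(cos(0.0°) + j·sin(0.0°)) = 209 V
Step 2 — Sum components: V_total = 205 - j56.24 V.
Step 3 — Convert to polar: |V_total| = 212.5 V, ∠V_total = -15.3°.

V_total = 212.5∠-15.3° V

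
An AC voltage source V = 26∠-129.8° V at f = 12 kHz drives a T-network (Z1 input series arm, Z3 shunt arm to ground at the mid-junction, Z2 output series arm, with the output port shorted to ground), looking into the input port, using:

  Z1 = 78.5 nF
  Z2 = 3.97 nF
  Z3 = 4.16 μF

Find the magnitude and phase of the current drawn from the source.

Step 1 — Angular frequency: ω = 2π·f = 2π·1.2e+04 = 7.54e+04 rad/s.
Step 2 — Component impedances:
  Z1: Z = 1/(jωC) = -j/(ω·C) = 0 - j169 Ω
  Z2: Z = 1/(jωC) = -j/(ω·C) = 0 - j3341 Ω
  Z3: Z = 1/(jωC) = -j/(ω·C) = 0 - j3.188 Ω
Step 3 — With the output port shorted to ground, the output series arm Z2 runs from the junction to ground; the shunt arm Z3 also runs from the junction to ground. They appear in parallel: Z3 || Z2 = 0 - j3.185 Ω.
Step 4 — Series with input arm Z1: Z_in = Z1 + (Z3 || Z2) = 0 - j172.1 Ω = 172.1∠-90.0° Ω.
Step 5 — Source phasor: V = 26∠-129.8° V = -16.64 - j19.98 V.
Step 6 — Ohm's law: I = V / Z_total = (-16.64 - j19.98) / (0 - j172.1) = 0.116 - j0.09668 A.
Step 7 — Convert to polar: |I| = 0.151 A, ∠I = -39.8°.

I = 0.151∠-39.8° A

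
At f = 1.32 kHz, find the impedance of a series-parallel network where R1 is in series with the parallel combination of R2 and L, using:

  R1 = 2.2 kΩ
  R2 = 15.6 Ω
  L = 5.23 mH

Step 1 — Angular frequency: ω = 2π·f = 2π·1320 = 8294 rad/s.
Step 2 — Component impedances:
  R1: Z = R = 2200 Ω
  R2: Z = R = 15.6 Ω
  L: Z = jωL = j·8294·0.00523 = 0 + j43.38 Ω
Step 3 — Parallel branch: R2 || L = 1/(1/R2 + 1/L) = 13.81 + j4.968 Ω.
Step 4 — Series with R1: Z_total = R1 + (R2 || L) = 2214 + j4.968 Ω = 2214∠0.1° Ω.

Z = 2214 + j4.968 Ω = 2214∠0.1° Ω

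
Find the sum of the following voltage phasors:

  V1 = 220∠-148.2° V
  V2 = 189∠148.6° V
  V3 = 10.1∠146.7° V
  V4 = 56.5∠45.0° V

Step 1 — Convert each phasor to rectangular form:
  V1 = 220·(cos(-148.2°) + j·sin(-148.2°)) = -187 - j115.9 V
  V2 = 189·(cos(148.6°) + j·sin(148.6°)) = -161.3 + j98.47 V
  V3 = 10.1·(cos(146.7°) + j·sin(146.7°)) = -8.442 + j5.545 V
  V4 = 56.5·(cos(45.0°) + j·sin(45.0°)) = 39.95 + j39.95 V
Step 2 — Sum components: V_total = -316.8 + j28.04 V.
Step 3 — Convert to polar: |V_total| = 318 V, ∠V_total = 174.9°.

V_total = 318∠174.9° V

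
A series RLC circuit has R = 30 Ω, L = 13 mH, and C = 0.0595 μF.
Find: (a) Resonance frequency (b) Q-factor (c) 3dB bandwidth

Step 1 — Resonance condition Im(Z)=0 gives ω₀ = 1/√(LC).
Step 2 — ω₀ = 1/√(0.013·5.95e-08) = 3.596e+04 rad/s.
Step 3 — f₀ = ω₀/(2π) = 5723 Hz.
Step 4 — Series Q: Q = ω₀L/R = 3.596e+04·0.013/30 = 15.58.
Step 5 — 3dB bandwidth: Δω = ω₀/Q = 2308 rad/s; BW = Δω/(2π) = 367.3 Hz.

(a) f₀ = 5723 Hz  (b) Q = 15.58  (c) BW = 367.3 Hz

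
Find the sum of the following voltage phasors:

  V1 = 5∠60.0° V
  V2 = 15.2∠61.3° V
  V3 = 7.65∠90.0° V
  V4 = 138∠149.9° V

Step 1 — Convert each phasor to rectangular form:
  V1 = 5·(cos(60.0°) + j·sin(60.0°)) = 2.5 + j4.33 V
  V2 = 15.2·(cos(61.3°) + j·sin(61.3°)) = 7.299 + j13.33 V
  V3 = 7.65·(cos(90.0°) + j·sin(90.0°)) = 0 + j7.65 V
  V4 = 138·(cos(149.9°) + j·sin(149.9°)) = -119.4 + j69.21 V
Step 2 — Sum components: V_total = -109.6 + j94.52 V.
Step 3 — Convert to polar: |V_total| = 144.7 V, ∠V_total = 139.2°.

V_total = 144.7∠139.2° V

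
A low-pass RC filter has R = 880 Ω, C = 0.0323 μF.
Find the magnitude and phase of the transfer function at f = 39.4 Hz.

Step 1 — Angular frequency: ω = 2π·39.4 = 247.6 rad/s.
Step 2 — Transfer function: H(jω) = 1/(1 + jωRC).
Step 3 — Denominator: 1 + jωRC = 1 + j·247.6·880·3.23e-08 = 1 + j0.007037.
Step 4 — H = 1 - j0.007036.
Step 5 — Magnitude: |H| = 1 (-0.0 dB); phase: φ = -0.4°.

|H| = 1 (-0.0 dB), φ = -0.4°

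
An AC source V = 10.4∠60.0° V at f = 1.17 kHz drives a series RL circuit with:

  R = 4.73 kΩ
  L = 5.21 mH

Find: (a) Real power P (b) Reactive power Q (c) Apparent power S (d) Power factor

Step 1 — Angular frequency: ω = 2π·f = 2π·1170 = 7351 rad/s.
Step 2 — Component impedances:
  R: Z = R = 4730 Ω
  L: Z = jωL = j·7351·0.00521 = 0 + j38.3 Ω
Step 3 — Series combination: Z_total = R + L = 4730 + j38.3 Ω = 4730∠0.5° Ω.
Step 4 — Source phasor: V = 10.4∠60.0° V = 5.2 + j9.007 V.
Step 5 — Current: I = V / Z = 0.001115 + j0.001895 A = 0.002199∠59.5° A.
Step 6 — Complex power: S = V·I* = 0.02287 + j0.0001851 VA.
Step 7 — Real power: P = Re(S) = 0.02287 W.
Step 8 — Reactive power: Q = Im(S) = 0.0001851 VAR.
Step 9 — Apparent power: |S| = 0.02287 VA.
Step 10 — Power factor: PF = P/|S| = 1 (lagging).

(a) P = 0.02287 W  (b) Q = 0.0001851 VAR  (c) S = 0.02287 VA  (d) PF = 1 (lagging)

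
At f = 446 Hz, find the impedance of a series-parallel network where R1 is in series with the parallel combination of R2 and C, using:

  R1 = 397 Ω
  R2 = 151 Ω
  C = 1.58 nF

Step 1 — Angular frequency: ω = 2π·f = 2π·446 = 2802 rad/s.
Step 2 — Component impedances:
  R1: Z = R = 397 Ω
  R2: Z = R = 151 Ω
  C: Z = 1/(jωC) = -j/(ω·C) = 0 - j2.259e+05 Ω
Step 3 — Parallel branch: R2 || C = 1/(1/R2 + 1/C) = 151 - j0.101 Ω.
Step 4 — Series with R1: Z_total = R1 + (R2 || C) = 548 - j0.101 Ω = 548∠-0.0° Ω.

Z = 548 - j0.101 Ω = 548∠-0.0° Ω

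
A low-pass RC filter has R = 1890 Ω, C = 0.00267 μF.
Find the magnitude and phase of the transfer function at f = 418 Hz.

Step 1 — Angular frequency: ω = 2π·418 = 2626 rad/s.
Step 2 — Transfer function: H(jω) = 1/(1 + jωRC).
Step 3 — Denominator: 1 + jωRC = 1 + j·2626·1890·2.67e-09 = 1 + j0.01325.
Step 4 — H = 0.9998 - j0.01325.
Step 5 — Magnitude: |H| = 0.9999 (-0.0 dB); phase: φ = -0.8°.

|H| = 0.9999 (-0.0 dB), φ = -0.8°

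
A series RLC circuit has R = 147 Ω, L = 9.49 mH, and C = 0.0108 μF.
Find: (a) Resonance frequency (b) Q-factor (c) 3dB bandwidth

Step 1 — Resonance: ω₀ = 1/√(LC) = 1/√(0.00949·1.08e-08) = 9.878e+04 rad/s.
Step 2 — f₀ = ω₀/(2π) = 1.572e+04 Hz.
Step 3 — Series Q: Q = ω₀L/R = 9.878e+04·0.00949/147 = 6.377.
Step 4 — Bandwidth: Δω = ω₀/Q = 1.549e+04 rad/s; BW = Δω/(2π) = 2465 Hz.

(a) f₀ = 1.572e+04 Hz  (b) Q = 6.377  (c) BW = 2465 Hz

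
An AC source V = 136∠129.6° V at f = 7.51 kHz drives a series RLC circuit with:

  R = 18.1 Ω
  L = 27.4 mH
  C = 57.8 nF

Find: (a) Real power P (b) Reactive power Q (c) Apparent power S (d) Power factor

Step 1 — Angular frequency: ω = 2π·f = 2π·7510 = 4.719e+04 rad/s.
Step 2 — Component impedances:
  R: Z = R = 18.1 Ω
  L: Z = jωL = j·4.719e+04·0.0274 = 0 + j1293 Ω
  C: Z = 1/(jωC) = -j/(ω·C) = 0 - j366.7 Ω
Step 3 — Series combination: Z_total = R + L + C = 18.1 + j926.3 Ω = 926.4∠88.9° Ω.
Step 4 — Source phasor: V = 136∠129.6° V = -86.69 + j104.8 V.
Step 5 — Current: I = V / Z = 0.1113 + j0.09576 A = 0.1468∠40.7° A.
Step 6 — Complex power: S = V·I* = 0.39 + j19.96 VA.
Step 7 — Real power: P = Re(S) = 0.39 W.
Step 8 — Reactive power: Q = Im(S) = 19.96 VAR.
Step 9 — Apparent power: |S| = 19.96 VA.
Step 10 — Power factor: PF = P/|S| = 0.01954 (lagging).

(a) P = 0.39 W  (b) Q = 19.96 VAR  (c) S = 19.96 VA  (d) PF = 0.01954 (lagging)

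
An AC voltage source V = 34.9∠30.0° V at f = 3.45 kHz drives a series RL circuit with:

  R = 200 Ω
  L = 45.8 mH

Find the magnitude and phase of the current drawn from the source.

Step 1 — Angular frequency: ω = 2π·f = 2π·3450 = 2.168e+04 rad/s.
Step 2 — Component impedances:
  R: Z = R = 200 Ω
  L: Z = jωL = j·2.168e+04·0.0458 = 0 + j992.8 Ω
Step 3 — Series combination: Z_total = R + L = 200 + j992.8 Ω = 1013∠78.6° Ω.
Step 4 — Source phasor: V = 34.9∠30.0° V = 30.22 + j17.45 V.
Step 5 — Ohm's law: I = V / Z_total = (30.22 + j17.45) / (200 + j992.8) = 0.02278 - j0.02585 A.
Step 6 — Convert to polar: |I| = 0.03446 A, ∠I = -48.6°.

I = 0.03446∠-48.6° A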